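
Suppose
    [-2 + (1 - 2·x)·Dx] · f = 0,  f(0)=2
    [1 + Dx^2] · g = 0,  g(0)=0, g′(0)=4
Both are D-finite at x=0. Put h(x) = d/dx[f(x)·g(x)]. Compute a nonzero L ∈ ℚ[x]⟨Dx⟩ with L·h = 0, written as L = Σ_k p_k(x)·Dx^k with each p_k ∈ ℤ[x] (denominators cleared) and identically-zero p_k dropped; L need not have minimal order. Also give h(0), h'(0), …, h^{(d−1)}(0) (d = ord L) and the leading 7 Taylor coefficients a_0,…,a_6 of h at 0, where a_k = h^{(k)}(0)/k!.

f: a_k = 2, 4, 8, 16, 32, 64, 128, …
g: a_k = 0, 4, 0, -2/3, 0, 1/30, 0, …
L₀ := L_f ⊗_s L_g (sym. prod.), ord ≤ 2.
h₀' ⇒ L via d/dx closure of L₀.
L = (-7 - 4·x + 4·x^2) + (-4 + 8·x)·Dx + (1 - 4·x + 4·x^2)·Dx^2  (order 2).
h: a_k = 8, 32, 92, 736/3, 1841/3, 7364/5, 309287/90, …
ICs: h(0) = 8, h′(0) = 32.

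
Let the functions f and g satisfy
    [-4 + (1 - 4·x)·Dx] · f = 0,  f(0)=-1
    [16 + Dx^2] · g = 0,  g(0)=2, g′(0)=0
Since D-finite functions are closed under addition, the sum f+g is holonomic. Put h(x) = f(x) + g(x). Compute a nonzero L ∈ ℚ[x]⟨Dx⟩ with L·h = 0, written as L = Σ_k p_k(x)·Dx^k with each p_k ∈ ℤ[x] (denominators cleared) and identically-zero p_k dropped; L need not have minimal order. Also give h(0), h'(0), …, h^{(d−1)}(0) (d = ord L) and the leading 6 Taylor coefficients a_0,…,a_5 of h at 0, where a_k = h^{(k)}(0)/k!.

f: a_k = -1, -4, -16, -64, -256, -1024, …
g: a_k = 2, 0, -16, 0, 64/3, 0, …
Sum ⇒ L₀ = lclm(L_f,L_g) in ℚ(x)⟨Dx⟩.
L = (448 - 512·x + 1024·x^2) + (-48 + 320·x - 768·x^2 + 1024·x^3)·Dx + (28 - 32·x + 64·x^2)·Dx^2 + (-3 + 20·x - 48·x^2 + 64·x^3)·Dx^3  (order 3).
h: a_k = 1, -4, -32, -64, -704/3, -1024, …
ICs: h(0) = 1, h′(0) = -4, h′′(0) = -64.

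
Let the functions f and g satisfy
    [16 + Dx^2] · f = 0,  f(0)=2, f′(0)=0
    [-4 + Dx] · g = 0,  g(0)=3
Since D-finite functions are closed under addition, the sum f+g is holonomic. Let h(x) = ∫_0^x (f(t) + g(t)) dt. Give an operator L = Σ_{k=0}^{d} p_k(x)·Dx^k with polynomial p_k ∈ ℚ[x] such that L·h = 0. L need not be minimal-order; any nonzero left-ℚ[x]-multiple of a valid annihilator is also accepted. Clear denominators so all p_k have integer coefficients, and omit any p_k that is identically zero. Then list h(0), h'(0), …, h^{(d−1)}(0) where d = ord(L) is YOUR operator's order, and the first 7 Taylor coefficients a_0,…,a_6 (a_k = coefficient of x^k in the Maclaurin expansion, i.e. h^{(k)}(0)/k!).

f: a_k = 2, 0, -16, 0, 64/3, 0, -512/45, …
g: a_k = 3, 12, 24, 32, 32, 128/5, 256/15, …
Weyl lclm of L_f,L_g ⇒ L₀ (ord ≤ 3).
∫: right-multiply L₀ by Dx.
L = -64·Dx + 16·Dx^2 - 4·Dx^3 + Dx^4  (order 4).
h: a_k = 0, 5, 6, 8/3, 8, 32/3, 64/15, …
ICs: h(0) = 0, h′(0) = 5, h′′(0) = 12, h′′′(0) = 16.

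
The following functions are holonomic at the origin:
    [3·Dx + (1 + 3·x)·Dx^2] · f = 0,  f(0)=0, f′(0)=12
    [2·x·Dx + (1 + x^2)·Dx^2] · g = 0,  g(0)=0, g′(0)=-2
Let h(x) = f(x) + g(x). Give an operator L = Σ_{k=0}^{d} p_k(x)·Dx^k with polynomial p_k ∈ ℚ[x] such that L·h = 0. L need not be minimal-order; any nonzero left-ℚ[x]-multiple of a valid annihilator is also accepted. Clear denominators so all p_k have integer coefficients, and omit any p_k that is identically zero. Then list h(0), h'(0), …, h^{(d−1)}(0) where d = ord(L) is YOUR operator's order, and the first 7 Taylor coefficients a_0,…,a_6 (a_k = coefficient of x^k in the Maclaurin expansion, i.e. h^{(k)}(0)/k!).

f: a_k = 0, 12, -18, 36, -81, 972/5, -486, …
g: a_k = 0, -2, 0, 2/3, 0, -2/5, 0, …
f+g: L₀ = lclm(L_f,L_g), ord ≤ 2+2.
L = (-6 - 54·x + 18·x^2 + 18·x^3)·Dx + (-20 - 12·x - 48·x^2 + 36·x^3 + 36·x^4)·Dx^2 + (-3 - 7·x + 6·x^2 + 2·x^3 + 9·x^4 + 9·x^5)·Dx^3  (order 3).
h: a_k = 0, 10, -18, 110/3, -81, 194, -486, …
ICs: h(0) = 0, h′(0) = 10, h′′(0) = -36.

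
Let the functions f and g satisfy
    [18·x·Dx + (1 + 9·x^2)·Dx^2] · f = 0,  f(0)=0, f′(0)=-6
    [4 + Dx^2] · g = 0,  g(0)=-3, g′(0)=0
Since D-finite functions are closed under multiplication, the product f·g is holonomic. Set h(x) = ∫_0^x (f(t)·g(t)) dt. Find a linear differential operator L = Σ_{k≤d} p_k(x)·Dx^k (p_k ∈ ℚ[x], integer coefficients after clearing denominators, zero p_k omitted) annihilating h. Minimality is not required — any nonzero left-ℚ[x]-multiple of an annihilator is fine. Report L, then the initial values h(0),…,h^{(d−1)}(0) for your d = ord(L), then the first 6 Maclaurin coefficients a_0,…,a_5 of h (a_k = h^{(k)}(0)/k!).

f: a_k = 0, -6, 0, 18, 0, -486/5, …
g: a_k = -3, 0, 6, 0, -2, 0, …
h₀=f·g: eliminate ⇒ L₀, order ≤ 2·2.
h=∫₀ˣh₀: take L = L₀·Dx.
L = (2080 + 50256·x^2 + 89424·x^4 + 186624·x^6 + 419904·x^8)·Dx + (3168·x + 38880·x^3 + 139968·x^5 + 419904·x^7)·Dx^2 + (572 + 13788·x^2 + 33048·x^4 + 93312·x^6 + 209952·x^8)·Dx^3 + (792·x + 9720·x^3 + 34992·x^5 + 104976·x^7)·Dx^4 + (13 + 306·x^2 + 2673·x^4 + 11664·x^6 + 26244·x^8)·Dx^5  (order 5).
h: a_k = 0, 0, 9, 0, -45/2, 0, …
ICs: h(0) = 0, h′(0) = 0, h′′(0) = 18, h′′′(0) = 0, h′′′′(0) = -540.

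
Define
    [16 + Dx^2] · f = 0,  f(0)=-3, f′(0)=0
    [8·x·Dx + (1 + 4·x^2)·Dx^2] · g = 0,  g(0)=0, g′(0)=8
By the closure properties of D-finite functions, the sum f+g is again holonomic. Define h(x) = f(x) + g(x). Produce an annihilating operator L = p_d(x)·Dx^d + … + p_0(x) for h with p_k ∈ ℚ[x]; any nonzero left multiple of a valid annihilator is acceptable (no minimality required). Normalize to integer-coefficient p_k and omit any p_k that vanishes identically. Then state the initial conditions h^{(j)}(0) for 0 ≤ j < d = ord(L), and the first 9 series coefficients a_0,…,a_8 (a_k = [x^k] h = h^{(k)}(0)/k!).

L = (-512·x + 5120·x^3 + 4096·x^5)·Dx + (16 + 512·x^2 + 2304·x^4 + 2048·x^6)·Dx^2 + (-32·x + 320·x^3 + 256·x^5)·Dx^3 + (1 + 32·x^2 + 144·x^4 + 128·x^6)·Dx^4  (order 4).
h: a_k = -3, 8, 24, -32/3, -32, 128/5, 256/15, -512/7, -512/105, …
ICs: h(0) = -3, h′(0) = 8, h′′(0) = 48, h′′′(0) = -64.

f: a_k = -3, 0, 24, 0, -32, 0, 256/15, 0, -512/105, …
g: a_k = 0, 8, 0, -32/3, 0, 128/5, 0, -512/7, 0, …
L₀ := lclm(L_f,L_g); ord L₀ ≤ 2+2.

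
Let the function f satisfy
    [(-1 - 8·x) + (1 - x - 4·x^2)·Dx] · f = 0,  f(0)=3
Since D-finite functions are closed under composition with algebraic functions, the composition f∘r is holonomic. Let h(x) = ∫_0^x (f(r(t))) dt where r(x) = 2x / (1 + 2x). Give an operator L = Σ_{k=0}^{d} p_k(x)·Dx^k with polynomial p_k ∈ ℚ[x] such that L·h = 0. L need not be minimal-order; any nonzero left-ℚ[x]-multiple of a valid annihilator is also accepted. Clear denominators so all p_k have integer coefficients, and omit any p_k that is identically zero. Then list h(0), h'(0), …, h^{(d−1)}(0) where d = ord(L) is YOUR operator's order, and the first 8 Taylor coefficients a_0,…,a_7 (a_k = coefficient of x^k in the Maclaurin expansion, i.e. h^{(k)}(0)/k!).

f: a_k = 3, 3, 15, 27, 87, 195, 543, 1323, …
L₀ from L_f via x↦r, Dx↦r'^{-1}Dx.
h=∫₀ˣh₀: take L = L₀·Dx.
L = (2 + 36·x)·Dx + (-1 - 4·x + 12·x^2 + 32·x^3)·Dx^2  (order 2).
h: a_k = 0, 3, 3, 16, 0, 768/5, -256, 15360/7, …
ICs: h(0) = 0, h′(0) = 3.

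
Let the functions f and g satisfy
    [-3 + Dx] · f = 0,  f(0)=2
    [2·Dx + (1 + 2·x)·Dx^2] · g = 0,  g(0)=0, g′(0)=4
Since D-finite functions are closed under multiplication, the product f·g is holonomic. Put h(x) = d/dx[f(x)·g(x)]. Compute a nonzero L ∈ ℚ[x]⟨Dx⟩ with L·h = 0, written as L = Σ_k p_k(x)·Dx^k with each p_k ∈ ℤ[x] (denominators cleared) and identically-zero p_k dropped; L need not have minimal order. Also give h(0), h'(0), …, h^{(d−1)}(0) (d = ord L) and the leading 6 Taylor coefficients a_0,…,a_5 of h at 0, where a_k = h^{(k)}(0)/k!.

L = (15 + 36·x + 108·x^2) + (-8 - 36·x - 72·x^2)·Dx + (1 + 8·x + 12·x^2)·Dx^2  (order 2).
h: a_k = 8, 32, 68, 64, 83, -4, …
ICs: h(0) = 8, h′(0) = 32.

f: a_k = 2, 6, 9, 9, 27/4, 81/20, …
g: a_k = 0, 4, -4, 16/3, -8, 64/5, …
Product ⇒ symmetric product L₀, ord ≤ 2.
h₀' ⇒ L via d/dx closure of L₀.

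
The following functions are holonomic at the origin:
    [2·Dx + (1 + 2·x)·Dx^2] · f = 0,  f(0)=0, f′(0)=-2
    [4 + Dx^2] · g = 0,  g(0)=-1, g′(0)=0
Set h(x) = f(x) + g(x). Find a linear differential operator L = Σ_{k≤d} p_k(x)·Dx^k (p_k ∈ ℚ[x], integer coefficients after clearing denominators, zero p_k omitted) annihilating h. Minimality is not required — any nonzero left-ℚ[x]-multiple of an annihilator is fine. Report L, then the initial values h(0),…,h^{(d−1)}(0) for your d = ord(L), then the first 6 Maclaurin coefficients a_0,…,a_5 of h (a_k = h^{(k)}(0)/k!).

L = (56 + 32·x + 32·x^2)·Dx + (12 + 40·x + 48·x^2 + 32·x^3)·Dx^2 + (14 + 8·x + 8·x^2)·Dx^3 + (3 + 10·x + 12·x^2 + 8·x^3)·Dx^4  (order 4).
h: a_k = -1, -2, 4, -8/3, 10/3, -32/5, …
ICs: h(0) = -1, h′(0) = -2, h′′(0) = 8, h′′′(0) = -16.

f: a_k = 0, -2, 2, -8/3, 4, -32/5, …
g: a_k = -1, 0, 2, 0, -2/3, 0, …
h₀=f+g: left-lcm gives L₀, ord ≤ 4.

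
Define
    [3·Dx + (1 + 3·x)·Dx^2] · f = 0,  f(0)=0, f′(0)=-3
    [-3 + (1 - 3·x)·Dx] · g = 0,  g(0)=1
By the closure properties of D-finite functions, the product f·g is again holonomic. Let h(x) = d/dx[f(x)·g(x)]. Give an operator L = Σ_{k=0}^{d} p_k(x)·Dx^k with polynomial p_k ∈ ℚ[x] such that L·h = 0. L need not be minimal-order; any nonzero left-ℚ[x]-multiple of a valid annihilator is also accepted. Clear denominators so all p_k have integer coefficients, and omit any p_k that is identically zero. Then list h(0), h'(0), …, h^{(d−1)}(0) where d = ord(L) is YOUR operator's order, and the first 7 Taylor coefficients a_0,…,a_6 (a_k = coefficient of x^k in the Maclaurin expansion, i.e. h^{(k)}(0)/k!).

f: a_k = 0, -3, 9/2, -9, 81/4, -243/5, 243/2, …
g: a_k = 1, 3, 9, 27, 81, 243, 729, …
f·g: L₀ = L_f ⊗_s L_g, ord ≤ 2·1.
Derive L from L₀ (diff closure).
L = 36 + (3 + 45·x)·Dx + (-1 + 9·x^2)·Dx^2  (order 2).
h: a_k = -3, -9, -135/2, -189, -3807/4, -26973/10, -232551/20, …
ICs: h(0) = -3, h′(0) = -9.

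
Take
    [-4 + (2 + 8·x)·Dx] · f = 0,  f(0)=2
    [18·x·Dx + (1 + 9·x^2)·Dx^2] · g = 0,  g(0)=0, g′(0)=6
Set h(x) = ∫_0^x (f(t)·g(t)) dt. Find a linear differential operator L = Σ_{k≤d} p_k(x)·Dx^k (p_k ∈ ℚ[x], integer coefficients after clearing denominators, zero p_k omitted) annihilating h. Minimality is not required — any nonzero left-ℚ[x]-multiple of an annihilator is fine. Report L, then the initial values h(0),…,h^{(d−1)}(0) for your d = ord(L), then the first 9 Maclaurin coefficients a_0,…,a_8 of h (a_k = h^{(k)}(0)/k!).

f: a_k = 2, 4, -4, 8, -20, 56, -168, 528, -1716, …
g: a_k = 0, 6, 0, -18, 0, 486/5, 0, -4374/7, 0, …
Product ⇒ symmetric product L₀, ord ≤ 2.
h=∫h₀ ⇒ L = L₀·Dx.
L = (12 - 36·x - 36·x^2)·Dx + (-4 + 2·x + 108·x^2 + 144·x^3)·Dx^2 + (1 + 8·x + 25·x^2 + 72·x^3 + 144·x^4)·Dx^3  (order 3).
h: a_k = 0, 0, 6, 8, -15, -24/5, 122/5, 2904/35, -20007/70, …
ICs: h(0) = 0, h′(0) = 0, h′′(0) = 12.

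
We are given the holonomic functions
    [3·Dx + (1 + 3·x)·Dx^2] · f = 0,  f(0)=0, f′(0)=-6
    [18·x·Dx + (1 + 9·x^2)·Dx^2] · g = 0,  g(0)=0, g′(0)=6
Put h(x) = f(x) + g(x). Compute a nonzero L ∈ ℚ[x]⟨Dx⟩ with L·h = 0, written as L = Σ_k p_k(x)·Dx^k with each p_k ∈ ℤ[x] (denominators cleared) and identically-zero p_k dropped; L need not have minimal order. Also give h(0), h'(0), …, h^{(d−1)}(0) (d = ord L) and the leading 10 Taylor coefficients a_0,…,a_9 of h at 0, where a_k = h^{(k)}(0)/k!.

L = (-18 - 162·x + 486·x^2 + 486·x^3)·Dx + (-12 - 36·x + 972·x^3 + 972·x^4)·Dx^2 + (-1 + 3·x + 18·x^2 + 54·x^3 + 243·x^4 + 243·x^5)·Dx^3  (order 3).
h: a_k = 0, 0, 9, -36, 81/2, 0, 243, -8748/7, 6561/4, 0, …
ICs: h(0) = 0, h′(0) = 0, h′′(0) = 18.

f: a_k = 0, -6, 9, -18, 81/2, -486/5, 243, -4374/7, 6561/4, -4374, …
g: a_k = 0, 6, 0, -18, 0, 486/5, 0, -4374/7, 0, 4374, …
Weyl lclm of L_f,L_g ⇒ L₀ (ord ≤ 4).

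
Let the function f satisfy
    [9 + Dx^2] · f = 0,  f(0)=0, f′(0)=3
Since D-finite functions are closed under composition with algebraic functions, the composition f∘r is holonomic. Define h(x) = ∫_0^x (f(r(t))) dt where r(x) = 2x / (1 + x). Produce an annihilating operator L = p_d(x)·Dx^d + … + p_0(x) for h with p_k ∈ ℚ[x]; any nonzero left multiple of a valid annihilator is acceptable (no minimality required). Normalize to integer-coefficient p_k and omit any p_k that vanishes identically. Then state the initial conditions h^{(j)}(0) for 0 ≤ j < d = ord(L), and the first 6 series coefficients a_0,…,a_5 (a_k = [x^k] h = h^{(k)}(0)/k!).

f: a_k = 0, 3, 0, -9/2, 0, 81/40, …
h₀=f(r): pull back L_f along r ⇒ L₀.
∫: right-multiply L₀ by Dx.
L = 36·Dx + (2 + 6·x + 6·x^2 + 2·x^3)·Dx^2 + (1 + 4·x + 6·x^2 + 4·x^3 + x^4)·Dx^3  (order 3).
h: a_k = 0, 0, 3, -2, -15/2, 102/5, …
ICs: h(0) = 0, h′(0) = 0, h′′(0) = 6.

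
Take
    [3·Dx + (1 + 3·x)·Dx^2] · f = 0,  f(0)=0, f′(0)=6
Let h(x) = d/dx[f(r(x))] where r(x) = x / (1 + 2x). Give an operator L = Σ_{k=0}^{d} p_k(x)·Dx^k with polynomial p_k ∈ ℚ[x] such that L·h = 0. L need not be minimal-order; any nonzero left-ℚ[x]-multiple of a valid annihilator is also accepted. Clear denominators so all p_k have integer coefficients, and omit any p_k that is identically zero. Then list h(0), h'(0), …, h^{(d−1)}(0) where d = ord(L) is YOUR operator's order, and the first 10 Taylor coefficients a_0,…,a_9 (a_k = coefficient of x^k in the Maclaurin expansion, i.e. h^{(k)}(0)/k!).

f: a_k = 0, 6, -9, 18, -81/2, 486/5, -243, 4374/7, -6561/4, 4374, …
f∘r: x↦r, Dx↦Dx/r' in L_f ⇒ L₀.
Differentiate: ansatz ord ≤ ord L₀ ⇒ L.
L = (7 + 20·x) + (1 + 7·x + 10·x^2)·Dx  (order 1).
h: a_k = 6, -42, 234, -1218, 6186, -31122, 155994, -780738, 3905226, -19529202, …
ICs: h(0) = 6.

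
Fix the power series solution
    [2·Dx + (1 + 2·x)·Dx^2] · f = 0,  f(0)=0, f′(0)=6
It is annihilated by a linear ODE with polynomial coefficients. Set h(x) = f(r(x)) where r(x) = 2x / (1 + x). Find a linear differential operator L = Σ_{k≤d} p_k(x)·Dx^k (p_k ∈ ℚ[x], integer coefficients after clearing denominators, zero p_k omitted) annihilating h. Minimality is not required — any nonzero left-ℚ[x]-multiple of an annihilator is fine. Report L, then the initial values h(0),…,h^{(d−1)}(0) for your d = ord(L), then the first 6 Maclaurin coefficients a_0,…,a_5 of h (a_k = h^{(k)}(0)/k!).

f: a_k = 0, 6, -6, 8, -12, 96/5, …
L₀ from L_f via x↦r, Dx↦r'^{-1}Dx.
L = (6 + 10·x)·Dx + (1 + 6·x + 5·x^2)·Dx^2  (order 2).
h: a_k = 0, 12, -36, 124, -468, 9372/5, …
ICs: h(0) = 0, h′(0) = 12.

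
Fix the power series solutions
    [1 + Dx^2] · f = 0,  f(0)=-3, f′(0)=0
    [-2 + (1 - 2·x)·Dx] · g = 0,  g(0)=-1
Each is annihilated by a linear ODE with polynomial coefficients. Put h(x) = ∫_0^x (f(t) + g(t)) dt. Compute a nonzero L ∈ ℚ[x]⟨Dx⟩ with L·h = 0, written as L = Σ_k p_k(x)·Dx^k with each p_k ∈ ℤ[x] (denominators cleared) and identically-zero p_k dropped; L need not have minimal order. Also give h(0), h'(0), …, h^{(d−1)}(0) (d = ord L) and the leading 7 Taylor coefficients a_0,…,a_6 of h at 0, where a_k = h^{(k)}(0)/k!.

L = (-50 + 8·x - 8·x^2)·Dx + (9 - 22·x + 12·x^2 - 8·x^3)·Dx^2 + (-50 + 8·x - 8·x^2)·Dx^3 + (9 - 22·x + 12·x^2 - 8·x^3)·Dx^4  (order 4).
h: a_k = 0, -4, -1, -5/6, -2, -129/40, -16/3, …
ICs: h(0) = 0, h′(0) = -4, h′′(0) = -2, h′′′(0) = -5.

f: a_k = -3, 0, 3/2, 0, -1/8, 0, 1/240, …
g: a_k = -1, -2, -4, -8, -16, -32, -64, …
L₀ := lclm(L_f,L_g); ord L₀ ≤ 2+1.
Integrate: L := L₀·Dx.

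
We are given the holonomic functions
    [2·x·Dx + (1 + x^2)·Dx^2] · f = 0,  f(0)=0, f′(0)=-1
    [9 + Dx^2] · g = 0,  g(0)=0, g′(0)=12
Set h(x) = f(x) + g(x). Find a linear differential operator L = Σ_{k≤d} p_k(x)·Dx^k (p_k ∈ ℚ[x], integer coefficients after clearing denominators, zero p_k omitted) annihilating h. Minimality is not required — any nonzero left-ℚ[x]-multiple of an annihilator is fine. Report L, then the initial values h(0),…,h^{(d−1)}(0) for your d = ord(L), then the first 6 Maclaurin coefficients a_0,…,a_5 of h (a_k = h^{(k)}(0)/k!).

L = (-54·x + 540·x^3 + 162·x^5)·Dx + (63 + 279·x^2 + 297·x^4 + 81·x^6)·Dx^2 + (-6·x + 60·x^3 + 18·x^5)·Dx^3 + (7 + 31·x^2 + 33·x^4 + 9·x^6)·Dx^4  (order 4).
h: a_k = 0, 11, 0, -53/3, 0, 79/10, …
ICs: h(0) = 0, h′(0) = 11, h′′(0) = 0, h′′′(0) = -106.

f: a_k = 0, -1, 0, 1/3, 0, -1/5, …
g: a_k = 0, 12, 0, -18, 0, 81/10, …
L₀ := lclm(L_f,L_g); ord L₀ ≤ 2+2.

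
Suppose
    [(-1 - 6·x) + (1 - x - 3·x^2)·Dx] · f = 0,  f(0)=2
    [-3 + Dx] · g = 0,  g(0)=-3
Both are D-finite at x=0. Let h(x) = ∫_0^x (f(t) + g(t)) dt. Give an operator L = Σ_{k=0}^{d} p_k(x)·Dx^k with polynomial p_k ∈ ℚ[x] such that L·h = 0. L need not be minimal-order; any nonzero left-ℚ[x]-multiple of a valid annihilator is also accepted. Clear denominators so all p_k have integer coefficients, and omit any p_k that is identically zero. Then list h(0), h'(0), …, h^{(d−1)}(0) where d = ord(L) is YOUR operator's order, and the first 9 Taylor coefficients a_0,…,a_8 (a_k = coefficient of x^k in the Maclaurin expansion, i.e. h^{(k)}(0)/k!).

f: a_k = 2, 2, 8, 14, 38, 80, 194, 434, 1016, …
g: a_k = -3, -9, -27/2, -27/2, -81/8, -243/40, -243/80, -729/560, -2187/4480, …
f+g: L₀ = lclm(L_f,L_g), ord ≤ 1+1.
Integrate: L := L₀·Dx.
L = (-15 - 9·x - 243·x^2 - 162·x^3)·Dx + (-1 + 36·x + 99·x^2 - 54·x^3 - 81·x^4)·Dx^2 + (2 - 11·x - 6·x^2 + 36·x^3 + 27·x^4)·Dx^3  (order 3).
h: a_k = 0, -1, -7/2, -11/6, 1/8, 223/40, 2957/240, 15277/560, 242311/4480, …
ICs: h(0) = 0, h′(0) = -1, h′′(0) = -7.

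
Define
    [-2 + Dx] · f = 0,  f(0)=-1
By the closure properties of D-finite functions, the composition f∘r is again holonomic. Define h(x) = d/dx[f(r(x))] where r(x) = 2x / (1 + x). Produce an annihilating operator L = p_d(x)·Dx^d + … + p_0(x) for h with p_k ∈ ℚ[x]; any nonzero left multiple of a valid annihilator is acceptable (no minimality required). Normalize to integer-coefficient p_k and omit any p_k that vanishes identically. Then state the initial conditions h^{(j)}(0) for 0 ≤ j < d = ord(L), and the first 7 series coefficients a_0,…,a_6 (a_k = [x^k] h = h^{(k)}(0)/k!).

f: a_k = -1, -2, -2, -4/3, -2/3, -4/15, -4/45, …
Substitute x→r, Dx→(1/r')Dx; clear ⇒ L₀.
Differentiate: ansatz ord ≤ ord L₀ ⇒ L.
L = (2 - 2·x) + (-1 - 2·x - x^2)·Dx  (order 1).
h: a_k = -4, -8, 4, 16/3, -28/3, 88/15, 68/45, …
ICs: h(0) = -4.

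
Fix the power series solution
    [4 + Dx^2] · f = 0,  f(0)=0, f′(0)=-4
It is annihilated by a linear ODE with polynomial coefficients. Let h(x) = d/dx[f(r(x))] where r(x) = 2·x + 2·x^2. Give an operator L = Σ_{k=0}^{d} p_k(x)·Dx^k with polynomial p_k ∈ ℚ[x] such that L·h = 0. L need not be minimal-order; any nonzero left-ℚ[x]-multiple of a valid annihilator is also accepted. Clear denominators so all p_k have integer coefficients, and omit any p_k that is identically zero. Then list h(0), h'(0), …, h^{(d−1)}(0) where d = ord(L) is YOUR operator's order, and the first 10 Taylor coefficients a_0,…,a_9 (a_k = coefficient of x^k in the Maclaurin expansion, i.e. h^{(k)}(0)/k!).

f: a_k = 0, -4, 0, 8/3, 0, -8/15, 0, 16/315, 0, -8/2835, …
Substitute x→r, Dx→(1/r')Dx; clear ⇒ L₀.
Differentiate: ansatz ord ≤ ord L₀ ⇒ L.
L = (28 + 128·x + 384·x^2 + 512·x^3 + 256·x^4) + (-6 - 12·x)·Dx + (1 + 4·x + 4·x^2)·Dx^2  (order 2).
h: a_k = -8, -16, 64, 256, 704/3, -384, -51712/45, -45056/45, 141056/315, 13824/7, …
ICs: h(0) = -8, h′(0) = -16.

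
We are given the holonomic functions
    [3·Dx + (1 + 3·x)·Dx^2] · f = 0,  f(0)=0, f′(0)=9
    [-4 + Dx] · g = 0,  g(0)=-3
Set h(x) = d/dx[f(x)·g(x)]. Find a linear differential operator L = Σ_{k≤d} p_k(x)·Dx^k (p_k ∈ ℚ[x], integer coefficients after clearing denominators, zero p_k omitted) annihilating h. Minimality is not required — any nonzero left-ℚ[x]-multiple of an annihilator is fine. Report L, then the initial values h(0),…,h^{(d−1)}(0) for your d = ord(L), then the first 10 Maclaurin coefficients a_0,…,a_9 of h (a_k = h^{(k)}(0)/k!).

f: a_k = 0, 9, -27/2, 27, -243/4, 729/5, -729/2, 6561/7, -19683/8, 6561, …
g: a_k = -3, -12, -24, -32, -32, -128/5, -256/15, -1024/105, -512/105, -2048/945, …
Sym-product of L_f,L_g gives L₀ (≤ ord 2).
h=h₀': d/dx-closure on L₀ ⇒ L.
L = (40 + 96·x + 576·x^2) + (-14 - 84·x - 288·x^2)·Dx + (1 + 15·x + 36·x^2)·Dx^2  (order 2).
h: a_k = -27, -135, -405, -423, -1062, 837, -23277/5, 64461/5, -563571/14, 1832893/15, …
ICs: h(0) = -27, h′(0) = -135.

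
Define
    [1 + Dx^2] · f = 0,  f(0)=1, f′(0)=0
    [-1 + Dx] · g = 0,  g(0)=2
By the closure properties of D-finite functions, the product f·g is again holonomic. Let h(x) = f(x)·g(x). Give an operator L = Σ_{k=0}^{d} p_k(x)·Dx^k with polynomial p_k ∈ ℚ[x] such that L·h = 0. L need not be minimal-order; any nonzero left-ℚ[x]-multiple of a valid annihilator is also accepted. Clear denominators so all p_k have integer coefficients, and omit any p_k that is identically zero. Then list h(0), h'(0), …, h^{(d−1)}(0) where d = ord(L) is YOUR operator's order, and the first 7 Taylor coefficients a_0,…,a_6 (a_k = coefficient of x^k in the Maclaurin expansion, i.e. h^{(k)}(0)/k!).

f: a_k = 1, 0, -1/2, 0, 1/24, 0, -1/720, …
g: a_k = 2, 2, 1, 1/3, 1/12, 1/60, 1/360, …
Sym-product of L_f,L_g gives L₀ (≤ ord 2).
L = 2 - 2·Dx + Dx^2  (order 2).
h: a_k = 2, 2, 0, -2/3, -1/3, -1/15, 0, …
ICs: h(0) = 2, h′(0) = 2.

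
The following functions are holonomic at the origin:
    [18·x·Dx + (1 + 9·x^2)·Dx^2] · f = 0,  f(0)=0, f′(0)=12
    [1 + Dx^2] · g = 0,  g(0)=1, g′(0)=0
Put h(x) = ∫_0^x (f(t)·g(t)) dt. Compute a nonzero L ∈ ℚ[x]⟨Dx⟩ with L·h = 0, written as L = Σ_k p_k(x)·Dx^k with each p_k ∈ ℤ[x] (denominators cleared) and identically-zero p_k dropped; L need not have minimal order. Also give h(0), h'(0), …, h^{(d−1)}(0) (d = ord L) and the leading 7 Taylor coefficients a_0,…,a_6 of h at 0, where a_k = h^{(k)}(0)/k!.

f: a_k = 0, 12, 0, -36, 0, 972/5, 0, …
g: a_k = 1, 0, -1/2, 0, 1/24, 0, -1/720, …
h₀=f·g: eliminate ⇒ L₀, order ≤ 2·2.
h=∫₀ˣh₀: take L = L₀·Dx.
L = (370 + 9594·x^2 + 4131·x^4 + 2916·x^6 + 6561·x^8)·Dx + (684·x + 6804·x^3 + 8748·x^5 + 26244·x^7)·Dx^2 + (380 + 9792·x^2 + 5346·x^4 + 5832·x^6 + 13122·x^8)·Dx^3 + (684·x + 6804·x^3 + 8748·x^5 + 26244·x^7)·Dx^4 + (10 + 198·x^2 + 1215·x^4 + 2916·x^6 + 6561·x^8)·Dx^5  (order 5).
h: a_k = 0, 0, 6, 0, -21/2, 0, 2129/60, …
ICs: h(0) = 0, h′(0) = 0, h′′(0) = 12, h′′′(0) = 0, h′′′′(0) = -252.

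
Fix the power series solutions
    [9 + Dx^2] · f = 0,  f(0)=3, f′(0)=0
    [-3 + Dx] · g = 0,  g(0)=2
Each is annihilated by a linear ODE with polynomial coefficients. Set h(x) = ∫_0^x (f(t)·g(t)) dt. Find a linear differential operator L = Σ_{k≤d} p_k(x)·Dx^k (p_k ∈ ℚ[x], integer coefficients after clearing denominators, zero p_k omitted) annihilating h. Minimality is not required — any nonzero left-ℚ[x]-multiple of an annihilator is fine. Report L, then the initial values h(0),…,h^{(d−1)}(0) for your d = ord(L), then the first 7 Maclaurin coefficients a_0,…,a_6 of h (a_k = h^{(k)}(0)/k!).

L = 18·Dx - 6·Dx^2 + Dx^3  (order 3).
h: a_k = 0, 6, 9, 0, -27/2, -81/5, -81/10, …
ICs: h(0) = 0, h′(0) = 6, h′′(0) = 18.

f: a_k = 3, 0, -27/2, 0, 81/8, 0, -243/80, …
g: a_k = 2, 6, 9, 9, 27/4, 81/20, 81/40, …
L₀ := L_f ⊗_s L_g (sym. prod.), ord ≤ 2.
h=∫h₀ ⇒ L = L₀·Dx.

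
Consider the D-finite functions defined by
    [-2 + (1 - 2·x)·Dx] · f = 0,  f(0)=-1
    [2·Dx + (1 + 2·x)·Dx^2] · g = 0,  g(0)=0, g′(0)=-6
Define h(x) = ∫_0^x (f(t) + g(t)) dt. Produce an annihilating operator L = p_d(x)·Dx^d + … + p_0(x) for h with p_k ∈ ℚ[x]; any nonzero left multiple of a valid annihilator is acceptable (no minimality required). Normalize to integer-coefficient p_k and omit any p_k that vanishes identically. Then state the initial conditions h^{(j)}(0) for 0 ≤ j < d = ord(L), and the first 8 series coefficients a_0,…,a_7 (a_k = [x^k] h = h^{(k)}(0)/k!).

L = (40 + 16·x)·Dx^2 + (8 + 64·x + 32·x^2)·Dx^3 + (-3 - 2·x + 12·x^2 + 8·x^3)·Dx^4  (order 4).
h: a_k = 0, -1, -4, 2/3, -4, -4/5, -128/15, -32/7, …
ICs: h(0) = 0, h′(0) = -1, h′′(0) = -8, h′′′(0) = 4.

f: a_k = -1, -2, -4, -8, -16, -32, -64, -128, …
g: a_k = 0, -6, 6, -8, 12, -96/5, 32, -384/7, …
Weyl lclm of L_f,L_g ⇒ L₀ (ord ≤ 3).
∫: right-multiply L₀ by Dx.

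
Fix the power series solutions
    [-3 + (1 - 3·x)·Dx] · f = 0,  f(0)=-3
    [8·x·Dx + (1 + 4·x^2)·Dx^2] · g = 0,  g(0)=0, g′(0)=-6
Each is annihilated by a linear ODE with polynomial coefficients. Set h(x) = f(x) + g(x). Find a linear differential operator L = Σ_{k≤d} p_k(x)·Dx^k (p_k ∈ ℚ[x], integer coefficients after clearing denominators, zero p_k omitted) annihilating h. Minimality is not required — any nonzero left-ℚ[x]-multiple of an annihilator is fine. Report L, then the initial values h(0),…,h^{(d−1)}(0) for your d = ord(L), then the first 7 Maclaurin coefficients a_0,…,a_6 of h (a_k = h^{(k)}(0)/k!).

f: a_k = -3, -9, -27, -81, -243, -729, -2187, …
g: a_k = 0, -6, 0, 8, 0, -96/5, 0, …
L₀ := lclm(L_f,L_g); ord L₀ ≤ 1+2.
L = (-24 + 288·x + 288·x^2)·Dx + (31 - 24·x + 204·x^2 + 288·x^3)·Dx^2 + (-3 + 5·x + 20·x^3 + 48·x^4)·Dx^3  (order 3).
h: a_k = -3, -15, -27, -73, -243, -3741/5, -2187, …
ICs: h(0) = -3, h′(0) = -15, h′′(0) = -54.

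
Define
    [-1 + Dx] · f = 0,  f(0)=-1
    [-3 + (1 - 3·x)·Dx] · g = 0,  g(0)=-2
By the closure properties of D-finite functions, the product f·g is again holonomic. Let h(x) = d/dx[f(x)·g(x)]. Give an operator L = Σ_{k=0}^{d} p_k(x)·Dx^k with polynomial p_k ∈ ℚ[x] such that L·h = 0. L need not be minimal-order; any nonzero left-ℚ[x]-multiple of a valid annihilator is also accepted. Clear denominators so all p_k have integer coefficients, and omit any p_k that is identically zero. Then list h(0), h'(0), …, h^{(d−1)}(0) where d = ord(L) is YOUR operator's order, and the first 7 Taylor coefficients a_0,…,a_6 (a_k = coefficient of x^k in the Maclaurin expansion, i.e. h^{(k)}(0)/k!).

f: a_k = -1, -1, -1/2, -1/6, -1/24, -1/120, -1/720, …
g: a_k = -2, -6, -18, -54, -162, -486, -1458, …
L₀ := L_f ⊗_s L_g (sym. prod.), ord ≤ 1.
Derive L from L₀ (diff closure).
L = (25 - 24·x + 9·x^2) + (-4 + 15·x - 9·x^2)·Dx  (order 1).
h: a_k = 8, 50, 226, 2713/3, 10174/3, 732529/60, 1538311/36, …
ICs: h(0) = 8.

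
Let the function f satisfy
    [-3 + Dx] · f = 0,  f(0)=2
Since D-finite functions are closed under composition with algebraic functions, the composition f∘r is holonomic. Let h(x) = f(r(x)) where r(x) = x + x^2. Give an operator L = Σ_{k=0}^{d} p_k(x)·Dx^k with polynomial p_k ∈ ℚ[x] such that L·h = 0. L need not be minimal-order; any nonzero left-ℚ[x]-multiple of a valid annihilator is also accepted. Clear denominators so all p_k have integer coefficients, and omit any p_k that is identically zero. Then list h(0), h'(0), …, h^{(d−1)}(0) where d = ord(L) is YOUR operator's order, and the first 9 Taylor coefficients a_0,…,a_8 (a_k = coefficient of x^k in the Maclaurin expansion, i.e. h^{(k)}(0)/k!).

f: a_k = 2, 6, 9, 9, 27/4, 81/20, 81/40, 243/280, 729/2240, …
Change of var in L_f (x↦r) gives L₀.
L = (-3 - 6·x) + Dx  (order 1).
h: a_k = 2, 6, 15, 27, 171/4, 1161/20, 2871/40, 4509/56, 188217/2240, …
ICs: h(0) = 2.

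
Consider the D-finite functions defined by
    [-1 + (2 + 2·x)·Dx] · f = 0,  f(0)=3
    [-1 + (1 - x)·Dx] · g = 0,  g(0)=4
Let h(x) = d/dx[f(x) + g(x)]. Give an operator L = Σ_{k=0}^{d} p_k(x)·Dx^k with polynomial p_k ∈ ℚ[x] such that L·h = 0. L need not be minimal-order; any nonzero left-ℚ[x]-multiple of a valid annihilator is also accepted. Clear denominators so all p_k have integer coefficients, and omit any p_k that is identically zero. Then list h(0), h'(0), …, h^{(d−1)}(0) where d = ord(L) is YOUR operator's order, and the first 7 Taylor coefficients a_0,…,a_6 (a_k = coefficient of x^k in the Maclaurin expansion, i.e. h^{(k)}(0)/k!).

L = (-18 - 6·x) + (-21 - 54·x - 21·x^2)·Dx + (10 + 6·x - 10·x^2 - 6·x^3)·Dx^2  (order 2).
h: a_k = 11/2, 29/4, 201/16, 497/32, 5225/256, 12099/512, 58037/2048, …
ICs: h(0) = 11/2, h′(0) = 29/4.

f: a_k = 3, 3/2, -3/8, 3/16, -15/128, 21/256, -63/1024, …
g: a_k = 4, 4, 4, 4, 4, 4, 4, …
Weyl lclm of L_f,L_g ⇒ L₀ (ord ≤ 2).
h₀' ⇒ L via d/dx closure of L₀.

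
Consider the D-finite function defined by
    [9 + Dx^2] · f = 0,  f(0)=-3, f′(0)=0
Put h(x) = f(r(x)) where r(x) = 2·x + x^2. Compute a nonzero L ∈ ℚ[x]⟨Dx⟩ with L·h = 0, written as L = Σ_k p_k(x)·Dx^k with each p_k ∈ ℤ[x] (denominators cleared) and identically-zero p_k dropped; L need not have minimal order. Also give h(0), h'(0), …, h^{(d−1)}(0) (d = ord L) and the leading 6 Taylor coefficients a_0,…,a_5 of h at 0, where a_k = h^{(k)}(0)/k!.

L = (36 + 108·x + 108·x^2 + 36·x^3) - Dx + (1 + x)·Dx^2  (order 2).
h: a_k = -3, 0, 54, 54, -297/2, -324, …
ICs: h(0) = -3, h′(0) = 0.

f: a_k = -3, 0, 27/2, 0, -81/8, 0, …
f∘r: x↦r, Dx↦Dx/r' in L_f ⇒ L₀.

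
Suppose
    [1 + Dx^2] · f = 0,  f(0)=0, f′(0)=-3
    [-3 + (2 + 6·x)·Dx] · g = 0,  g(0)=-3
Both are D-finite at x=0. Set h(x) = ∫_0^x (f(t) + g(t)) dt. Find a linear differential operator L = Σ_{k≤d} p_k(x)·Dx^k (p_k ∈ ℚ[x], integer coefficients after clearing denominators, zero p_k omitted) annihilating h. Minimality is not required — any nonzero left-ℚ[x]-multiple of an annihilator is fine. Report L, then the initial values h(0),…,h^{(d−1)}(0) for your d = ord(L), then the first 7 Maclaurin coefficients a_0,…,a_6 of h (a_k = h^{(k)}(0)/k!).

L = (-93 - 72·x - 108·x^2)·Dx + (-10 + 18·x + 216·x^2 + 216·x^3)·Dx^2 + (-93 - 72·x - 108·x^2)·Dx^3 + (-10 + 18·x + 216·x^2 + 216·x^3)·Dx^4  (order 4).
h: a_k = 0, -3, -15/4, 9/8, -73/64, 243/128, -25547/7680, …
ICs: h(0) = 0, h′(0) = -3, h′′(0) = -15/2, h′′′(0) = 27/4.

f: a_k = 0, -3, 0, 1/2, 0, -1/40, 0, …
g: a_k = -3, -9/2, 27/8, -81/16, 1215/128, -5103/256, 45927/1024, …
h₀=f+g: left-lcm gives L₀, ord ≤ 3.
∫: right-multiply L₀ by Dx.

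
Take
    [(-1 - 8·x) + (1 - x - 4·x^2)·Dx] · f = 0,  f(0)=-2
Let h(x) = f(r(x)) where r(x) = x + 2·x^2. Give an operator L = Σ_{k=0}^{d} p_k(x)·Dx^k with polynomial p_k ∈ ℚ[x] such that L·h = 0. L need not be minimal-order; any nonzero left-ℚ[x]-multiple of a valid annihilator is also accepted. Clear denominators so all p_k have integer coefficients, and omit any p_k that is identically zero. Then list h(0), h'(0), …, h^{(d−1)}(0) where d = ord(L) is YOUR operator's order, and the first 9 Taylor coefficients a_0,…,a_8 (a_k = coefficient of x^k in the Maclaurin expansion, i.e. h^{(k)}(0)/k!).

f: a_k = -2, -2, -10, -18, -58, -130, -362, -882, -2330, …
h₀=f(r): pull back L_f along r ⇒ L₀.
L = (1 + 12·x + 48·x^2 + 64·x^3) + (-1 + x + 6·x^2 + 16·x^3 + 16·x^4)·Dx  (order 1).
h: a_k = -2, -2, -14, -58, -206, -810, -3198, -12282, -47726, …
ICs: h(0) = -2.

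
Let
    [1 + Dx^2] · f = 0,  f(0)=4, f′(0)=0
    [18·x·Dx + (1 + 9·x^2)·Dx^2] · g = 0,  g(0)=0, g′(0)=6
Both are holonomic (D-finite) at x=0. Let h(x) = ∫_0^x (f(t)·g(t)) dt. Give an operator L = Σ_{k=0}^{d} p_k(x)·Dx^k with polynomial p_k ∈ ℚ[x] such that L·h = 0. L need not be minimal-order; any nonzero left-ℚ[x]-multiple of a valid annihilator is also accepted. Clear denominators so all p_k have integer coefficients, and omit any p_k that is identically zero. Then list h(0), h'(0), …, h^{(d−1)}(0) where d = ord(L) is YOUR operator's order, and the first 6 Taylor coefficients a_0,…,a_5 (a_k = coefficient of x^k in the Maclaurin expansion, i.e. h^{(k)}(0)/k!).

L = (370 + 9594·x^2 + 4131·x^4 + 2916·x^6 + 6561·x^8)·Dx + (684·x + 6804·x^3 + 8748·x^5 + 26244·x^7)·Dx^2 + (380 + 9792·x^2 + 5346·x^4 + 5832·x^6 + 13122·x^8)·Dx^3 + (684·x + 6804·x^3 + 8748·x^5 + 26244·x^7)·Dx^4 + (10 + 198·x^2 + 1215·x^4 + 2916·x^6 + 6561·x^8)·Dx^5  (order 5).
h: a_k = 0, 0, 12, 0, -21, 0, …
ICs: h(0) = 0, h′(0) = 0, h′′(0) = 24, h′′′(0) = 0, h′′′′(0) = -504.

f: a_k = 4, 0, -2, 0, 1/6, 0, …
g: a_k = 0, 6, 0, -18, 0, 486/5, …
f·g: L₀ = L_f ⊗_s L_g, ord ≤ 2·2.
h=∫₀ˣh₀: take L = L₀·Dx.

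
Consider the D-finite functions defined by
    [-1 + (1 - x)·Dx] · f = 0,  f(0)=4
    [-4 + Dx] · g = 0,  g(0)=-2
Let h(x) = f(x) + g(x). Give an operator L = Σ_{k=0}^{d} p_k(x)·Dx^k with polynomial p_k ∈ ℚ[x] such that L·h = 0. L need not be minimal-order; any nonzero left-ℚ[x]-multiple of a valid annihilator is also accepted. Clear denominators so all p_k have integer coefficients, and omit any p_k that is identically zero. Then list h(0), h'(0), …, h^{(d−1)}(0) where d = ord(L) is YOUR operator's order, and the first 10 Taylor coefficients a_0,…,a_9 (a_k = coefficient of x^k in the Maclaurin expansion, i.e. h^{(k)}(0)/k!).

f: a_k = 4, 4, 4, 4, 4, 4, 4, 4, 4, 4, …
g: a_k = -2, -8, -16, -64/3, -64/3, -256/15, -512/45, -2048/315, -1024/315, -4096/2835, …
h₀=f+g: left-lcm gives L₀, ord ≤ 2.
L = (8 - 16·x) + (-14 + 32·x - 16·x^2)·Dx + (3 - 7·x + 4·x^2)·Dx^2  (order 2).
h: a_k = 2, -4, -12, -52/3, -52/3, -196/15, -332/45, -788/315, 236/315, 7244/2835, …
ICs: h(0) = 2, h′(0) = -4.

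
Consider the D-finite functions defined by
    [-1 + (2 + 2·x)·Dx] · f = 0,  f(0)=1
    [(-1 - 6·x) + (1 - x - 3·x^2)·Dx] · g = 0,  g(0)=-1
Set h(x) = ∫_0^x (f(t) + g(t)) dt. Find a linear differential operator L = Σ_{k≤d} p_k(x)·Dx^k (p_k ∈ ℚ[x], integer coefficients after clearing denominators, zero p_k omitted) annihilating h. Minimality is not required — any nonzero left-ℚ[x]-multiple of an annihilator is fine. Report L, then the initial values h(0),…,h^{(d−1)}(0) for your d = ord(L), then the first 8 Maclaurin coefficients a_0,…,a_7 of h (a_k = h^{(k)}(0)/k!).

L = (17 + 57·x + 135·x^2 + 90·x^3)·Dx + (-33 - 134·x - 387·x^2 - 510·x^3 - 225·x^4)·Dx^2 + (2 + 30·x + 22·x^2 - 126·x^3 - 210·x^4 - 90·x^5)·Dx^3  (order 3).
h: a_k = 0, 0, -1/4, -11/8, -111/64, -2437/640, -3411/512, -99349/7168, …
ICs: h(0) = 0, h′(0) = 0, h′′(0) = -1/2.

f: a_k = 1, 1/2, -1/8, 1/16, -5/128, 7/256, -21/1024, 33/2048, …
g: a_k = -1, -1, -4, -7, -19, -40, -97, -217, …
f+g: L₀ = lclm(L_f,L_g), ord ≤ 1+1.
Integrate: L := L₀·Dx.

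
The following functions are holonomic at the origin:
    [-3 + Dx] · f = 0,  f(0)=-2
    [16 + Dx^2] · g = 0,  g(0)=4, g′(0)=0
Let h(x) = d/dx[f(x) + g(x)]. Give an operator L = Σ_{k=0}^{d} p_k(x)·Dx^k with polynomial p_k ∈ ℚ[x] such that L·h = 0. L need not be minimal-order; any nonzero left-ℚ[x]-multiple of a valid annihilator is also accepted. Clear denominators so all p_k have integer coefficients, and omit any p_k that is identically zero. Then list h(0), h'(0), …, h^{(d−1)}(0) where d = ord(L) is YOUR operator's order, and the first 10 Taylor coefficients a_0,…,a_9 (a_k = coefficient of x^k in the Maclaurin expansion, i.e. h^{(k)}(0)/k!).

f: a_k = -2, -6, -9, -9, -27/4, -81/20, -81/40, -243/280, -729/2240, -243/2240, …
g: a_k = 4, 0, -32, 0, 128/3, 0, -1024/45, 0, 2048/315, 0, …
Sum ⇒ L₀ = lclm(L_f,L_g) in ℚ(x)⟨Dx⟩.
Derive L from L₀ (diff closure).
L = 48 - 16·Dx + 3·Dx^2 - Dx^3  (order 3).
h: a_k = -6, -82, -27, 431/3, -81/4, -8921/60, -243/40, 124511/2520, -2187/2240, -2156201/181440, …
ICs: h(0) = -6, h′(0) = -82, h′′(0) = -54.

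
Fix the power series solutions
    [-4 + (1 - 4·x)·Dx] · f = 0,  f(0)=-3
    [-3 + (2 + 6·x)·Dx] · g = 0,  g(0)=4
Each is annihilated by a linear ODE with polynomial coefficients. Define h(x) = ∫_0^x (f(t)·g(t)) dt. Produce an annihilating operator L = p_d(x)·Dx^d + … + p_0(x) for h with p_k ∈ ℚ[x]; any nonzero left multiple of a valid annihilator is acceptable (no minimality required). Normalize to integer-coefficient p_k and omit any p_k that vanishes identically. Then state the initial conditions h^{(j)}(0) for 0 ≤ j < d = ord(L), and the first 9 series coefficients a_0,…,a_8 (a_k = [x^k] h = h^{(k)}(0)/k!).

L = (11 + 12·x)·Dx + (-2 + 2·x + 24·x^2)·Dx^2  (order 2).
h: a_k = 0, -12, -33, -167/2, -4089/16, -129633/160, -347389/128, -2375535/256, -133246473/4096, …
ICs: h(0) = 0, h′(0) = -12.

f: a_k = -3, -12, -48, -192, -768, -3072, -12288, -49152, -196608, …
g: a_k = 4, 6, -9/2, 27/4, -405/32, 1701/64, -15309/256, 72171/512, -2814669/8192, …
Product ⇒ symmetric product L₀, ord ≤ 1.
h=∫₀ˣh₀: take L = L₀·Dx.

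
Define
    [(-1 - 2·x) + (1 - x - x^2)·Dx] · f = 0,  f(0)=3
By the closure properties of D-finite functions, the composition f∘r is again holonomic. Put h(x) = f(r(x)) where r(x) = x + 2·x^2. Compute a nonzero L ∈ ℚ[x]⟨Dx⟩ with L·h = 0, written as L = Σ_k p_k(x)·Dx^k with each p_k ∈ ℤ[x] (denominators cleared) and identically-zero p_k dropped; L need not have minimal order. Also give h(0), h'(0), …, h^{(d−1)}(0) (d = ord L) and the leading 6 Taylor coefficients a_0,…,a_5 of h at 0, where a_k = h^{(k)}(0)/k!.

L = (1 + 6·x + 12·x^2 + 16·x^3) + (-1 + x + 3·x^2 + 4·x^3 + 4·x^4)·Dx  (order 1).
h: a_k = 3, 3, 12, 33, 93, 252, …
ICs: h(0) = 3.

f: a_k = 3, 3, 6, 9, 15, 24, …
Change of var in L_f (x↦r) gives L₀.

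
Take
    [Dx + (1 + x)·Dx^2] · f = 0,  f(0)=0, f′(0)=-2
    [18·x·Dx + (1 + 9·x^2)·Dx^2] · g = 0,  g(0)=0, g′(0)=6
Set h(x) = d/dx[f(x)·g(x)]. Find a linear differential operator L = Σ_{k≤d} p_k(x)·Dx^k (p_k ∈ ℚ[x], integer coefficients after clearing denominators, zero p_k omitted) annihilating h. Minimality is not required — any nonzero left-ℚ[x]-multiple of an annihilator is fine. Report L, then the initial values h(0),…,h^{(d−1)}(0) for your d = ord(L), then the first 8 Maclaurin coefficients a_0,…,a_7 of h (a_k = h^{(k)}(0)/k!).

L = (1368 + 2700·x + 37584·x^2 + 95580·x^3 + 87480·x^4 + 37908·x^5 + 26244·x^7) + (1298 + 9180·x + 54612·x^2 + 194724·x^3 + 324000·x^4 + 271188·x^5 + 102060·x^6 + 78732·x^7 + 91854·x^8)·Dx + (76 + 2848·x + 12096·x^2 + 43992·x^3 + 117288·x^4 + 173016·x^5 + 139968·x^6 + 75816·x^7 + 78732·x^8 + 52488·x^9)·Dx^2 + (37 + 146·x + 901·x^2 + 2808·x^3 + 7362·x^4 + 15228·x^5 + 21546·x^6 + 17496·x^7 + 12393·x^8 + 13122·x^9 + 6561·x^10)·Dx^3  (order 3).
h: a_k = 0, -24, 18, 128, -75, -5544/5, 3157/5, 47616/5, …
ICs: h(0) = 0, h′(0) = -24, h′′(0) = 36.

f: a_k = 0, -2, 1, -2/3, 1/2, -2/5, 1/3, -2/7, …
g: a_k = 0, 6, 0, -18, 0, 486/5, 0, -4374/7, …
Product ⇒ symmetric product L₀, ord ≤ 4.
h=h₀': d/dx-closure on L₀ ⇒ L.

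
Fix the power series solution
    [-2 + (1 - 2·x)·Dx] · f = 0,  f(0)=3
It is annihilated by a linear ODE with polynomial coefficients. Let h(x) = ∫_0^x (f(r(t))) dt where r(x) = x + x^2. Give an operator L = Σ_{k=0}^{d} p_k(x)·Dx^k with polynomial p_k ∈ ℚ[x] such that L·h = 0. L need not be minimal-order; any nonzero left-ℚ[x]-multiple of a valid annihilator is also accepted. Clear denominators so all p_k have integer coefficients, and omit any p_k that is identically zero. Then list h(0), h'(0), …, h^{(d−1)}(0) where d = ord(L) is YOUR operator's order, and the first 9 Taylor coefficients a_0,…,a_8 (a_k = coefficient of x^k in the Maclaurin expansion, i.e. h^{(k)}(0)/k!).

L = (2 + 4·x)·Dx + (-1 + 2·x + 2·x^2)·Dx^2  (order 2).
h: a_k = 0, 3, 3, 6, 12, 132/5, 60, 984/7, 336, …
ICs: h(0) = 0, h′(0) = 3.

f: a_k = 3, 6, 12, 24, 48, 96, 192, 384, 768, …
h₀=f(r): pull back L_f along r ⇒ L₀.
Integrate: L := L₀·Dx.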